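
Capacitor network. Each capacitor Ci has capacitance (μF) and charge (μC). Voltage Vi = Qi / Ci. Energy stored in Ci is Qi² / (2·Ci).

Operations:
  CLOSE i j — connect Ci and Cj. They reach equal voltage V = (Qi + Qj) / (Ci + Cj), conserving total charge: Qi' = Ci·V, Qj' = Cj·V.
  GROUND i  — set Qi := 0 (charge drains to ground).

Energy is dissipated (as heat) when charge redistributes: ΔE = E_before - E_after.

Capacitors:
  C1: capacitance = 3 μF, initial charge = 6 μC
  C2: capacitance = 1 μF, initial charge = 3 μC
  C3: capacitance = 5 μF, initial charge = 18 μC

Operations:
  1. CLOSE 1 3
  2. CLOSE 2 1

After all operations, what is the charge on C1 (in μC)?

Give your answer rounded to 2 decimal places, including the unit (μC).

Answer: 9.00 μC

Derivation:
Initial: C1(3μF, Q=6μC, V=2.00V), C2(1μF, Q=3μC, V=3.00V), C3(5μF, Q=18μC, V=3.60V)
Op 1: CLOSE 1-3: Q_total=24.00, C_total=8.00, V=3.00; Q1=9.00, Q3=15.00; dissipated=2.400
Op 2: CLOSE 2-1: Q_total=12.00, C_total=4.00, V=3.00; Q2=3.00, Q1=9.00; dissipated=0.000
Final charges: Q1=9.00, Q2=3.00, Q3=15.00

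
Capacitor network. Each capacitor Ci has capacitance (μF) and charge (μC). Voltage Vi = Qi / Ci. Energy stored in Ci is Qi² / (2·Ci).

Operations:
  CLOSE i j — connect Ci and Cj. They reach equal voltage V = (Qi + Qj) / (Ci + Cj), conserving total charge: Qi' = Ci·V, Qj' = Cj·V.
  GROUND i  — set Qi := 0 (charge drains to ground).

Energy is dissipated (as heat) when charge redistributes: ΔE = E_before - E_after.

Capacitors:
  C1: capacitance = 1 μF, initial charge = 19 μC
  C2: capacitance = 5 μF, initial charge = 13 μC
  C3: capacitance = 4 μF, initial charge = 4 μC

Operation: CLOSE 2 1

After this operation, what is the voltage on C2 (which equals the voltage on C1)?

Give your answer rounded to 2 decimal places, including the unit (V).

Answer: 5.33 V

Derivation:
Initial: C1(1μF, Q=19μC, V=19.00V), C2(5μF, Q=13μC, V=2.60V), C3(4μF, Q=4μC, V=1.00V)
Op 1: CLOSE 2-1: Q_total=32.00, C_total=6.00, V=5.33; Q2=26.67, Q1=5.33; dissipated=112.067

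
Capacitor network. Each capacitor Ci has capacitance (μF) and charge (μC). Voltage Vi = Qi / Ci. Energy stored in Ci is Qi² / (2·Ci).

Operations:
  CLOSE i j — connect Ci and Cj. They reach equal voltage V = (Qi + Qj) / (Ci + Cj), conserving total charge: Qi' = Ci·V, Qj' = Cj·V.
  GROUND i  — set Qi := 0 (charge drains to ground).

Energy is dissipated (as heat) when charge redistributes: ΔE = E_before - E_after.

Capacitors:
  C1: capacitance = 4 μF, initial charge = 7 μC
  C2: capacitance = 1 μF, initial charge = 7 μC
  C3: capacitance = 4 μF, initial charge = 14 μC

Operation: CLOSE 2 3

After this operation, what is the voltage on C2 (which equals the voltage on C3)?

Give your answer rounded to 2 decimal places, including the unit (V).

Initial: C1(4μF, Q=7μC, V=1.75V), C2(1μF, Q=7μC, V=7.00V), C3(4μF, Q=14μC, V=3.50V)
Op 1: CLOSE 2-3: Q_total=21.00, C_total=5.00, V=4.20; Q2=4.20, Q3=16.80; dissipated=4.900

Answer: 4.20 V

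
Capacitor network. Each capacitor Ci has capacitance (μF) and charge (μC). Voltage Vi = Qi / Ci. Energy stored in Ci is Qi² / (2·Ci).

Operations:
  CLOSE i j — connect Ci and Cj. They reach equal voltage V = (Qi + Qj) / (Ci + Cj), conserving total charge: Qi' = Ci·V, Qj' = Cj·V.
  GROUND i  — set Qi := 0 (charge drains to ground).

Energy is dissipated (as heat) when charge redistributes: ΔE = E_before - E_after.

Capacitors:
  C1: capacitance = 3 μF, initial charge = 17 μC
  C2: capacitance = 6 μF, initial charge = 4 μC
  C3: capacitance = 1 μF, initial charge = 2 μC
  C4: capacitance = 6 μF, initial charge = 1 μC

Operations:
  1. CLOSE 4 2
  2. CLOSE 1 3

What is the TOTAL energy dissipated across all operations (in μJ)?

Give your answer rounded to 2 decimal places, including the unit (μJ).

Initial: C1(3μF, Q=17μC, V=5.67V), C2(6μF, Q=4μC, V=0.67V), C3(1μF, Q=2μC, V=2.00V), C4(6μF, Q=1μC, V=0.17V)
Op 1: CLOSE 4-2: Q_total=5.00, C_total=12.00, V=0.42; Q4=2.50, Q2=2.50; dissipated=0.375
Op 2: CLOSE 1-3: Q_total=19.00, C_total=4.00, V=4.75; Q1=14.25, Q3=4.75; dissipated=5.042
Total dissipated: 5.417 μJ

Answer: 5.42 μJ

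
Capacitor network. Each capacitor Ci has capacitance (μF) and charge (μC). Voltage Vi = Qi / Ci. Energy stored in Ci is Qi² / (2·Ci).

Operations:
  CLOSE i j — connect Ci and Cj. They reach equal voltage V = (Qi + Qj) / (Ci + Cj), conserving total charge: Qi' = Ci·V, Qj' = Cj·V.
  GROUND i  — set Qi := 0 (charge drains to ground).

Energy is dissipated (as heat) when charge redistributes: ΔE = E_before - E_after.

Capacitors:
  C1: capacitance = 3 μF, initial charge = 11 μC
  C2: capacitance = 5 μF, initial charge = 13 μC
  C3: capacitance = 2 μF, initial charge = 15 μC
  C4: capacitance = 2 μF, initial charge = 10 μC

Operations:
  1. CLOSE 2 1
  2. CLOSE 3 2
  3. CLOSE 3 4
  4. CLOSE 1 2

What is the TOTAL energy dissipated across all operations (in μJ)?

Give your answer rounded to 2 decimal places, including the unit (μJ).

Answer: 17.34 μJ

Derivation:
Initial: C1(3μF, Q=11μC, V=3.67V), C2(5μF, Q=13μC, V=2.60V), C3(2μF, Q=15μC, V=7.50V), C4(2μF, Q=10μC, V=5.00V)
Op 1: CLOSE 2-1: Q_total=24.00, C_total=8.00, V=3.00; Q2=15.00, Q1=9.00; dissipated=1.067
Op 2: CLOSE 3-2: Q_total=30.00, C_total=7.00, V=4.29; Q3=8.57, Q2=21.43; dissipated=14.464
Op 3: CLOSE 3-4: Q_total=18.57, C_total=4.00, V=4.64; Q3=9.29, Q4=9.29; dissipated=0.255
Op 4: CLOSE 1-2: Q_total=30.43, C_total=8.00, V=3.80; Q1=11.41, Q2=19.02; dissipated=1.550
Total dissipated: 17.336 μJ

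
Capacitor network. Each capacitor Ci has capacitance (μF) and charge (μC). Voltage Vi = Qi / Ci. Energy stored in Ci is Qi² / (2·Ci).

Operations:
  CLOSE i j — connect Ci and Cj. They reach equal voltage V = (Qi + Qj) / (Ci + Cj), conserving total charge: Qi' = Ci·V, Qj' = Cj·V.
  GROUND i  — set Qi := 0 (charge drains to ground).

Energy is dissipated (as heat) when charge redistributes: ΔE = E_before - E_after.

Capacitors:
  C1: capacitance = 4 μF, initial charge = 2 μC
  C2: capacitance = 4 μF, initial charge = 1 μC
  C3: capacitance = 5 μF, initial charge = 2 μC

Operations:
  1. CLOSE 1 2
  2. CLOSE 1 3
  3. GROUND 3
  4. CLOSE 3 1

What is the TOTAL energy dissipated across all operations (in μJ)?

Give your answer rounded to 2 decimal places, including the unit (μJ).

Answer: 0.61 μJ

Derivation:
Initial: C1(4μF, Q=2μC, V=0.50V), C2(4μF, Q=1μC, V=0.25V), C3(5μF, Q=2μC, V=0.40V)
Op 1: CLOSE 1-2: Q_total=3.00, C_total=8.00, V=0.38; Q1=1.50, Q2=1.50; dissipated=0.062
Op 2: CLOSE 1-3: Q_total=3.50, C_total=9.00, V=0.39; Q1=1.56, Q3=1.94; dissipated=0.001
Op 3: GROUND 3: Q3=0; energy lost=0.378
Op 4: CLOSE 3-1: Q_total=1.56, C_total=9.00, V=0.17; Q3=0.86, Q1=0.69; dissipated=0.168
Total dissipated: 0.609 μJ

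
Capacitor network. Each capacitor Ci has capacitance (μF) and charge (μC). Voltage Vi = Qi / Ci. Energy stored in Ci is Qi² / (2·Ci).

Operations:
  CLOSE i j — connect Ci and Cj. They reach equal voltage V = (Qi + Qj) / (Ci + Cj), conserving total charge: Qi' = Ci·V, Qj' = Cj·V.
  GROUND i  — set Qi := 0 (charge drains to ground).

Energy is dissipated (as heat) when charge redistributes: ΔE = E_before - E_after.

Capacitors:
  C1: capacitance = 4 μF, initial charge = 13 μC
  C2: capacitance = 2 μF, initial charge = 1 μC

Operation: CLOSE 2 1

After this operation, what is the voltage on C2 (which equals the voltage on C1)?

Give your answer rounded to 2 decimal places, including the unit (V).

Answer: 2.33 V

Derivation:
Initial: C1(4μF, Q=13μC, V=3.25V), C2(2μF, Q=1μC, V=0.50V)
Op 1: CLOSE 2-1: Q_total=14.00, C_total=6.00, V=2.33; Q2=4.67, Q1=9.33; dissipated=5.042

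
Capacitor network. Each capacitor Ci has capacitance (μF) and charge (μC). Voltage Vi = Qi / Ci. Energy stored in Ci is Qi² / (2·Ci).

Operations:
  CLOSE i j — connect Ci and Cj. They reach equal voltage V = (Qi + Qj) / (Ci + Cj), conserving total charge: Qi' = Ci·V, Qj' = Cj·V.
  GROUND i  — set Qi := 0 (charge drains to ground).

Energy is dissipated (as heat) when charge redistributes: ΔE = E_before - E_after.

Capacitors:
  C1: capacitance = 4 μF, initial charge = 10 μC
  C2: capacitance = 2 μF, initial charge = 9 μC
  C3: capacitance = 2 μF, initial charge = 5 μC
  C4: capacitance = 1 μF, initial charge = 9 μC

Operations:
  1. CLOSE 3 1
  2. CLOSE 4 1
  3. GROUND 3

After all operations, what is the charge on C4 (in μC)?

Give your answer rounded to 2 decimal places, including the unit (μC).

Answer: 3.80 μC

Derivation:
Initial: C1(4μF, Q=10μC, V=2.50V), C2(2μF, Q=9μC, V=4.50V), C3(2μF, Q=5μC, V=2.50V), C4(1μF, Q=9μC, V=9.00V)
Op 1: CLOSE 3-1: Q_total=15.00, C_total=6.00, V=2.50; Q3=5.00, Q1=10.00; dissipated=0.000
Op 2: CLOSE 4-1: Q_total=19.00, C_total=5.00, V=3.80; Q4=3.80, Q1=15.20; dissipated=16.900
Op 3: GROUND 3: Q3=0; energy lost=6.250
Final charges: Q1=15.20, Q2=9.00, Q3=0.00, Q4=3.80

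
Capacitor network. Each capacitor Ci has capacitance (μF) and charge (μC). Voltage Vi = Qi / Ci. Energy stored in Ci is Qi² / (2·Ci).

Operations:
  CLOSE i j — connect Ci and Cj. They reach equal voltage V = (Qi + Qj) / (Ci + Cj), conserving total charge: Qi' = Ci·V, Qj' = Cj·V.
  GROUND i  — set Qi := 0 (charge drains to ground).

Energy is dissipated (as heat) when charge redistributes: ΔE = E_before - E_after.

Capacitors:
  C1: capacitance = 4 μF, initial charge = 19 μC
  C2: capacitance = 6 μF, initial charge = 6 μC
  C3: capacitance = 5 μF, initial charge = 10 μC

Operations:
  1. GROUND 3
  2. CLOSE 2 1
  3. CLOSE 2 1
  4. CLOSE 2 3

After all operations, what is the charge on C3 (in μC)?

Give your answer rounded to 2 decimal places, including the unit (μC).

Initial: C1(4μF, Q=19μC, V=4.75V), C2(6μF, Q=6μC, V=1.00V), C3(5μF, Q=10μC, V=2.00V)
Op 1: GROUND 3: Q3=0; energy lost=10.000
Op 2: CLOSE 2-1: Q_total=25.00, C_total=10.00, V=2.50; Q2=15.00, Q1=10.00; dissipated=16.875
Op 3: CLOSE 2-1: Q_total=25.00, C_total=10.00, V=2.50; Q2=15.00, Q1=10.00; dissipated=0.000
Op 4: CLOSE 2-3: Q_total=15.00, C_total=11.00, V=1.36; Q2=8.18, Q3=6.82; dissipated=8.523
Final charges: Q1=10.00, Q2=8.18, Q3=6.82

Answer: 6.82 μC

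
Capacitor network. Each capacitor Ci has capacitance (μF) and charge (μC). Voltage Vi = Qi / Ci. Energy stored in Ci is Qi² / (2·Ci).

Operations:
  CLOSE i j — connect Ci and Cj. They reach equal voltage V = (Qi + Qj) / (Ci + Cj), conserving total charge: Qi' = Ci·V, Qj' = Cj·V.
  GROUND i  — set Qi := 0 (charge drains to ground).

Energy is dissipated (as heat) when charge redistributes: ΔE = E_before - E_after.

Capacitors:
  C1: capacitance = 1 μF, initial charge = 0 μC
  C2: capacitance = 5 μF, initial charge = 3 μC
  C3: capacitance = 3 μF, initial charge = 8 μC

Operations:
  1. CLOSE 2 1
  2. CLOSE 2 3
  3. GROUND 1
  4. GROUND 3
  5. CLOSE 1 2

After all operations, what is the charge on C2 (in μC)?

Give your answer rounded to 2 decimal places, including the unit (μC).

Answer: 5.47 μC

Derivation:
Initial: C1(1μF, Q=0μC, V=0.00V), C2(5μF, Q=3μC, V=0.60V), C3(3μF, Q=8μC, V=2.67V)
Op 1: CLOSE 2-1: Q_total=3.00, C_total=6.00, V=0.50; Q2=2.50, Q1=0.50; dissipated=0.150
Op 2: CLOSE 2-3: Q_total=10.50, C_total=8.00, V=1.31; Q2=6.56, Q3=3.94; dissipated=4.401
Op 3: GROUND 1: Q1=0; energy lost=0.125
Op 4: GROUND 3: Q3=0; energy lost=2.584
Op 5: CLOSE 1-2: Q_total=6.56, C_total=6.00, V=1.09; Q1=1.09, Q2=5.47; dissipated=0.718
Final charges: Q1=1.09, Q2=5.47, Q3=0.00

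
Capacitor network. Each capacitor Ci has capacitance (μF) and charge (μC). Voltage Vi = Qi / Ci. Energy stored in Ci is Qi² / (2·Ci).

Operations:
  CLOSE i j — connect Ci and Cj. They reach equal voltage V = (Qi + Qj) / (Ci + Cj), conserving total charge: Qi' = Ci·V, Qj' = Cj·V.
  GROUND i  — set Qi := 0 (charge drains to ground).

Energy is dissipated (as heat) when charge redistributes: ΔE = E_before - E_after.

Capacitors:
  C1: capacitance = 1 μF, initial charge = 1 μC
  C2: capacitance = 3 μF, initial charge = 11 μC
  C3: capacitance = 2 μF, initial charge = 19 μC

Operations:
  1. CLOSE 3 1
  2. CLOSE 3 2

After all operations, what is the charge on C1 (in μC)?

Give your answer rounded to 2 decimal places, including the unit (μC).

Initial: C1(1μF, Q=1μC, V=1.00V), C2(3μF, Q=11μC, V=3.67V), C3(2μF, Q=19μC, V=9.50V)
Op 1: CLOSE 3-1: Q_total=20.00, C_total=3.00, V=6.67; Q3=13.33, Q1=6.67; dissipated=24.083
Op 2: CLOSE 3-2: Q_total=24.33, C_total=5.00, V=4.87; Q3=9.73, Q2=14.60; dissipated=5.400
Final charges: Q1=6.67, Q2=14.60, Q3=9.73

Answer: 6.67 μC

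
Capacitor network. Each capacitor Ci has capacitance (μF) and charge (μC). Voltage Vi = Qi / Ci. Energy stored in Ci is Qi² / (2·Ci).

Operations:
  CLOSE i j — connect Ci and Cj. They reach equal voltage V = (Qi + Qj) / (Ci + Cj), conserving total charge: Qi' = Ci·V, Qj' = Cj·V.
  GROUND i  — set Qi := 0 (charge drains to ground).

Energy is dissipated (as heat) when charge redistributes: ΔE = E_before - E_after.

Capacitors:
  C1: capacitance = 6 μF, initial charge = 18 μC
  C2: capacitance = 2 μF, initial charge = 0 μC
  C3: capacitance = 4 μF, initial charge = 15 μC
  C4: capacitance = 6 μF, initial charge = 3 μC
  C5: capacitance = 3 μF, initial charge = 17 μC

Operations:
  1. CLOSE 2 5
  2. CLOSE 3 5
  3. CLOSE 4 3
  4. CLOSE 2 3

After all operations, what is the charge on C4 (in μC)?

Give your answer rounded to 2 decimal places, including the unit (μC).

Initial: C1(6μF, Q=18μC, V=3.00V), C2(2μF, Q=0μC, V=0.00V), C3(4μF, Q=15μC, V=3.75V), C4(6μF, Q=3μC, V=0.50V), C5(3μF, Q=17μC, V=5.67V)
Op 1: CLOSE 2-5: Q_total=17.00, C_total=5.00, V=3.40; Q2=6.80, Q5=10.20; dissipated=19.267
Op 2: CLOSE 3-5: Q_total=25.20, C_total=7.00, V=3.60; Q3=14.40, Q5=10.80; dissipated=0.105
Op 3: CLOSE 4-3: Q_total=17.40, C_total=10.00, V=1.74; Q4=10.44, Q3=6.96; dissipated=11.532
Op 4: CLOSE 2-3: Q_total=13.76, C_total=6.00, V=2.29; Q2=4.59, Q3=9.17; dissipated=1.837
Final charges: Q1=18.00, Q2=4.59, Q3=9.17, Q4=10.44, Q5=10.80

Answer: 10.44 μC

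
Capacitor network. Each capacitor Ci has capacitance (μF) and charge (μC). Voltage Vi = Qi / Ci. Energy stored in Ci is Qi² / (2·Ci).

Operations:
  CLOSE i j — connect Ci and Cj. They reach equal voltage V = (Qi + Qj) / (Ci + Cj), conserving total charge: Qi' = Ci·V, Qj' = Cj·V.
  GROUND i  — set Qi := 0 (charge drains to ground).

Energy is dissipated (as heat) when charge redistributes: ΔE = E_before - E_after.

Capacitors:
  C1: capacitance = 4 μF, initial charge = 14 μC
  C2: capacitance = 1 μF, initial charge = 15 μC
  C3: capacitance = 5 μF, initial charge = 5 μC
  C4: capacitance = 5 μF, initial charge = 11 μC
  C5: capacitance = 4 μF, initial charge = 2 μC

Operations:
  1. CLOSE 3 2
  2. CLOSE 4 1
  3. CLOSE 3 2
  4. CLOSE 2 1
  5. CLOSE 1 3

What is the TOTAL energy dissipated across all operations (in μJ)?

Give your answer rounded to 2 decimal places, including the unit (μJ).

Initial: C1(4μF, Q=14μC, V=3.50V), C2(1μF, Q=15μC, V=15.00V), C3(5μF, Q=5μC, V=1.00V), C4(5μF, Q=11μC, V=2.20V), C5(4μF, Q=2μC, V=0.50V)
Op 1: CLOSE 3-2: Q_total=20.00, C_total=6.00, V=3.33; Q3=16.67, Q2=3.33; dissipated=81.667
Op 2: CLOSE 4-1: Q_total=25.00, C_total=9.00, V=2.78; Q4=13.89, Q1=11.11; dissipated=1.878
Op 3: CLOSE 3-2: Q_total=20.00, C_total=6.00, V=3.33; Q3=16.67, Q2=3.33; dissipated=0.000
Op 4: CLOSE 2-1: Q_total=14.44, C_total=5.00, V=2.89; Q2=2.89, Q1=11.56; dissipated=0.123
Op 5: CLOSE 1-3: Q_total=28.22, C_total=9.00, V=3.14; Q1=12.54, Q3=15.68; dissipated=0.219
Total dissipated: 83.887 μJ

Answer: 83.89 μJ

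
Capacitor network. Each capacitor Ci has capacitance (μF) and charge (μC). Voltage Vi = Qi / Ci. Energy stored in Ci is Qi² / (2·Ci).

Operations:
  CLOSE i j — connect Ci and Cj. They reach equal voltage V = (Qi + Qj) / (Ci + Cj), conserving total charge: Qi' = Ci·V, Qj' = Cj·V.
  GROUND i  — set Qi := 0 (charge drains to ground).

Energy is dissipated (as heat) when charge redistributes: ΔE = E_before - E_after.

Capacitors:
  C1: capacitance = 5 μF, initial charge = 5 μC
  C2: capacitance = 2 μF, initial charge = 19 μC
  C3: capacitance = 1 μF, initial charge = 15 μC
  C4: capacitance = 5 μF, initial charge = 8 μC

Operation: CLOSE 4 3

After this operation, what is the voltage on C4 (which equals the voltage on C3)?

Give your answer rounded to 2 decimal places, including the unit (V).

Answer: 3.83 V

Derivation:
Initial: C1(5μF, Q=5μC, V=1.00V), C2(2μF, Q=19μC, V=9.50V), C3(1μF, Q=15μC, V=15.00V), C4(5μF, Q=8μC, V=1.60V)
Op 1: CLOSE 4-3: Q_total=23.00, C_total=6.00, V=3.83; Q4=19.17, Q3=3.83; dissipated=74.817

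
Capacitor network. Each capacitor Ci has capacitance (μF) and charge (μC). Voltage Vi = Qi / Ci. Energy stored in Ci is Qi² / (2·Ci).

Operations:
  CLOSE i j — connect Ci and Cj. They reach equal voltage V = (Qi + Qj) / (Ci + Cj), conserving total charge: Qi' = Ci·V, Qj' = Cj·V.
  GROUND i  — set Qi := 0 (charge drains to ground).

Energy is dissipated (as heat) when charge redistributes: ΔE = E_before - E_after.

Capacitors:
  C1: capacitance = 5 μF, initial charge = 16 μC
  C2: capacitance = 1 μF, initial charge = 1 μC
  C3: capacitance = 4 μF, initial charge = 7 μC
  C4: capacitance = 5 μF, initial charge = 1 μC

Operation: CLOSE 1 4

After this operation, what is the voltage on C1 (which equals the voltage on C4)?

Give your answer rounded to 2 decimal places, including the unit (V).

Initial: C1(5μF, Q=16μC, V=3.20V), C2(1μF, Q=1μC, V=1.00V), C3(4μF, Q=7μC, V=1.75V), C4(5μF, Q=1μC, V=0.20V)
Op 1: CLOSE 1-4: Q_total=17.00, C_total=10.00, V=1.70; Q1=8.50, Q4=8.50; dissipated=11.250

Answer: 1.70 V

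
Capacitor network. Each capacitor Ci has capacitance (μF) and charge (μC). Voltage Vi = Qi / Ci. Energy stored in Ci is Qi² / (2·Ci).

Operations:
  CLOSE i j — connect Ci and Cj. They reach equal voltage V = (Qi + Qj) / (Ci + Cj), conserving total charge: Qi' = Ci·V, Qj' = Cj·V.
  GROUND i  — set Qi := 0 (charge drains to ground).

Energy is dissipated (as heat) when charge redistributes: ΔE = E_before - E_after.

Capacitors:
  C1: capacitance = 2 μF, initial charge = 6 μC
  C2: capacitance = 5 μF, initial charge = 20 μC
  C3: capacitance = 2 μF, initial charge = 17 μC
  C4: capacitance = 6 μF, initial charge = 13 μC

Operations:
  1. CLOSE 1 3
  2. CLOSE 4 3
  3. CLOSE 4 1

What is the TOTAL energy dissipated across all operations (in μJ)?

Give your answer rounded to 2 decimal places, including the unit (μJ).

Initial: C1(2μF, Q=6μC, V=3.00V), C2(5μF, Q=20μC, V=4.00V), C3(2μF, Q=17μC, V=8.50V), C4(6μF, Q=13μC, V=2.17V)
Op 1: CLOSE 1-3: Q_total=23.00, C_total=4.00, V=5.75; Q1=11.50, Q3=11.50; dissipated=15.125
Op 2: CLOSE 4-3: Q_total=24.50, C_total=8.00, V=3.06; Q4=18.38, Q3=6.12; dissipated=9.630
Op 3: CLOSE 4-1: Q_total=29.88, C_total=8.00, V=3.73; Q4=22.41, Q1=7.47; dissipated=5.417
Total dissipated: 30.172 μJ

Answer: 30.17 μJ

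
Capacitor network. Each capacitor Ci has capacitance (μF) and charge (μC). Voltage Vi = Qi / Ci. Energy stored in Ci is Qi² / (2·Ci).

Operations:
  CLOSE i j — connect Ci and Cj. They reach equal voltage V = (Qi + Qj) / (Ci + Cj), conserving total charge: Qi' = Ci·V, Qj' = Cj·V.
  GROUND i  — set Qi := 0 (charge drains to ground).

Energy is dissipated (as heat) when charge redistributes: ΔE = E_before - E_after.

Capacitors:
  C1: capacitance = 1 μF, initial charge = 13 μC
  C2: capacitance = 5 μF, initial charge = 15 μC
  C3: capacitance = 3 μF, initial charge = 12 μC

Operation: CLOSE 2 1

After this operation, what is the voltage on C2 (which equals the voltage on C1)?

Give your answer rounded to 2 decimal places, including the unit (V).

Answer: 4.67 V

Derivation:
Initial: C1(1μF, Q=13μC, V=13.00V), C2(5μF, Q=15μC, V=3.00V), C3(3μF, Q=12μC, V=4.00V)
Op 1: CLOSE 2-1: Q_total=28.00, C_total=6.00, V=4.67; Q2=23.33, Q1=4.67; dissipated=41.667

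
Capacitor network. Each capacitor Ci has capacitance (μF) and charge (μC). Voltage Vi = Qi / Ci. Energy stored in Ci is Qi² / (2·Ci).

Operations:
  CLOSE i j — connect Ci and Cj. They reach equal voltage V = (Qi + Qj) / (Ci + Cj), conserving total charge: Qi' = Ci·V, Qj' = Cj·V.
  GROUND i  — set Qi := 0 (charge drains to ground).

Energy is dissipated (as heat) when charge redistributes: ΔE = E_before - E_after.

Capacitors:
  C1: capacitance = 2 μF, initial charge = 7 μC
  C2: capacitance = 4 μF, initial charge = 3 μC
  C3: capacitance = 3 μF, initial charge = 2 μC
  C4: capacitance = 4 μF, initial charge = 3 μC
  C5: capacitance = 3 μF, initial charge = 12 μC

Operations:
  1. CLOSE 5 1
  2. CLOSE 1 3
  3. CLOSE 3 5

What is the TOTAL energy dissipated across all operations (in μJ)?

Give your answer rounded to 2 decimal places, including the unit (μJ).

Initial: C1(2μF, Q=7μC, V=3.50V), C2(4μF, Q=3μC, V=0.75V), C3(3μF, Q=2μC, V=0.67V), C4(4μF, Q=3μC, V=0.75V), C5(3μF, Q=12μC, V=4.00V)
Op 1: CLOSE 5-1: Q_total=19.00, C_total=5.00, V=3.80; Q5=11.40, Q1=7.60; dissipated=0.150
Op 2: CLOSE 1-3: Q_total=9.60, C_total=5.00, V=1.92; Q1=3.84, Q3=5.76; dissipated=5.891
Op 3: CLOSE 3-5: Q_total=17.16, C_total=6.00, V=2.86; Q3=8.58, Q5=8.58; dissipated=2.651
Total dissipated: 8.691 μJ

Answer: 8.69 μJ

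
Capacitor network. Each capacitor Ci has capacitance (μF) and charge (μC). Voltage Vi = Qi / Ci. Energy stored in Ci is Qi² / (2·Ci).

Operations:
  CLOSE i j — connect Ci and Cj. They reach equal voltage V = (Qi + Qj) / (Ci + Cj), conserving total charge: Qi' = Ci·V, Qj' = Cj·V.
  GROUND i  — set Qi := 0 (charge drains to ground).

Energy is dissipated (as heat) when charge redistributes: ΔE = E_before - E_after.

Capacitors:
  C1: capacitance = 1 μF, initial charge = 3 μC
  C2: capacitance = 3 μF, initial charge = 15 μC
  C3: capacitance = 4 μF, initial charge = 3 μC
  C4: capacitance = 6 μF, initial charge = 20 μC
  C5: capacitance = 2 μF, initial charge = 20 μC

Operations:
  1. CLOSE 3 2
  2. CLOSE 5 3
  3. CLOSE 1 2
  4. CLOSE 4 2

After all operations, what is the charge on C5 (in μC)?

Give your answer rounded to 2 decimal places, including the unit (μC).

Initial: C1(1μF, Q=3μC, V=3.00V), C2(3μF, Q=15μC, V=5.00V), C3(4μF, Q=3μC, V=0.75V), C4(6μF, Q=20μC, V=3.33V), C5(2μF, Q=20μC, V=10.00V)
Op 1: CLOSE 3-2: Q_total=18.00, C_total=7.00, V=2.57; Q3=10.29, Q2=7.71; dissipated=15.482
Op 2: CLOSE 5-3: Q_total=30.29, C_total=6.00, V=5.05; Q5=10.10, Q3=20.19; dissipated=36.789
Op 3: CLOSE 1-2: Q_total=10.71, C_total=4.00, V=2.68; Q1=2.68, Q2=8.04; dissipated=0.069
Op 4: CLOSE 4-2: Q_total=28.04, C_total=9.00, V=3.12; Q4=18.69, Q2=9.35; dissipated=0.429
Final charges: Q1=2.68, Q2=9.35, Q3=20.19, Q4=18.69, Q5=10.10

Answer: 10.10 μC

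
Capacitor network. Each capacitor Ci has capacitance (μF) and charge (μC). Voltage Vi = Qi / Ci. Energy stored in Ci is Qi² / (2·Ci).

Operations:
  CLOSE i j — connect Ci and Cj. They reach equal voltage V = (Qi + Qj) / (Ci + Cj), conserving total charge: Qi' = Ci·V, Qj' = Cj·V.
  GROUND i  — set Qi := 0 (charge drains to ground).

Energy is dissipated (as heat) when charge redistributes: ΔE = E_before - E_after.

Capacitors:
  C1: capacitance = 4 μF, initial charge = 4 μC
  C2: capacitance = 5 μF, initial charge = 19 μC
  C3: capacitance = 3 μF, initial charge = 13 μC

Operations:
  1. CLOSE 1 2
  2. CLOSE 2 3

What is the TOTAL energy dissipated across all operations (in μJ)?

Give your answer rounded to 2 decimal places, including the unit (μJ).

Answer: 11.67 μJ

Derivation:
Initial: C1(4μF, Q=4μC, V=1.00V), C2(5μF, Q=19μC, V=3.80V), C3(3μF, Q=13μC, V=4.33V)
Op 1: CLOSE 1-2: Q_total=23.00, C_total=9.00, V=2.56; Q1=10.22, Q2=12.78; dissipated=8.711
Op 2: CLOSE 2-3: Q_total=25.78, C_total=8.00, V=3.22; Q2=16.11, Q3=9.67; dissipated=2.963
Total dissipated: 11.674 μJ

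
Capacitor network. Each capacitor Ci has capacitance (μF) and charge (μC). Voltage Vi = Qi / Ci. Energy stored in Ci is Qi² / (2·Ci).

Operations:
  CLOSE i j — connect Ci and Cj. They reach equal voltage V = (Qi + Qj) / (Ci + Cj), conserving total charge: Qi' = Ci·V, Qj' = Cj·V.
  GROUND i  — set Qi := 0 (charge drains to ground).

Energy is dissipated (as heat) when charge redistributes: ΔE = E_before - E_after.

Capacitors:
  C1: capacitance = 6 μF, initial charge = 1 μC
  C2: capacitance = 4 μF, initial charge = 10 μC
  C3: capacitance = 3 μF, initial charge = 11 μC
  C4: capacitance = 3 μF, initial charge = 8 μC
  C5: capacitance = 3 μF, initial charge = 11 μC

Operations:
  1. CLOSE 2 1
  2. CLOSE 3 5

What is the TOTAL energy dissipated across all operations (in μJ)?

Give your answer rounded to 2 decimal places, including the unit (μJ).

Answer: 6.53 μJ

Derivation:
Initial: C1(6μF, Q=1μC, V=0.17V), C2(4μF, Q=10μC, V=2.50V), C3(3μF, Q=11μC, V=3.67V), C4(3μF, Q=8μC, V=2.67V), C5(3μF, Q=11μC, V=3.67V)
Op 1: CLOSE 2-1: Q_total=11.00, C_total=10.00, V=1.10; Q2=4.40, Q1=6.60; dissipated=6.533
Op 2: CLOSE 3-5: Q_total=22.00, C_total=6.00, V=3.67; Q3=11.00, Q5=11.00; dissipated=0.000
Total dissipated: 6.533 μJ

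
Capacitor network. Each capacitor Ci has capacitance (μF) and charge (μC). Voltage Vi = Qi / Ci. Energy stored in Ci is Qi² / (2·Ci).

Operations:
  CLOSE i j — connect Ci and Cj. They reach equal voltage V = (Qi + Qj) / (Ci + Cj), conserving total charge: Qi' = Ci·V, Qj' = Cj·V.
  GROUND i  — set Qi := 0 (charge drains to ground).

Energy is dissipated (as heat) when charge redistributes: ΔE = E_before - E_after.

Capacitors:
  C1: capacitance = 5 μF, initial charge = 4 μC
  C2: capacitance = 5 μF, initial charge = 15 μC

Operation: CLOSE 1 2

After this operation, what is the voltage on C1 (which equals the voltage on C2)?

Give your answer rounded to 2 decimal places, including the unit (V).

Answer: 1.90 V

Derivation:
Initial: C1(5μF, Q=4μC, V=0.80V), C2(5μF, Q=15μC, V=3.00V)
Op 1: CLOSE 1-2: Q_total=19.00, C_total=10.00, V=1.90; Q1=9.50, Q2=9.50; dissipated=6.050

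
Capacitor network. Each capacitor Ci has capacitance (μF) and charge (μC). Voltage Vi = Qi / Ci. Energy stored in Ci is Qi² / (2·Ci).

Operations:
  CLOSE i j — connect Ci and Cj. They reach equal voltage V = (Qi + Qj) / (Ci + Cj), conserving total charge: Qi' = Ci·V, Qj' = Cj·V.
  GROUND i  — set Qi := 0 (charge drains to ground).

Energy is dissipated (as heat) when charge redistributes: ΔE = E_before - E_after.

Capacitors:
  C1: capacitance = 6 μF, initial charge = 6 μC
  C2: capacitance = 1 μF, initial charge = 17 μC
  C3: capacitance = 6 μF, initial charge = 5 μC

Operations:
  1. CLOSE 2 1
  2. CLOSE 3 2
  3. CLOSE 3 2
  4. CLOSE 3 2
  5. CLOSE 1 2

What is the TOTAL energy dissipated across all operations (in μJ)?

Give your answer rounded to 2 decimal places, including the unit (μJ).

Answer: 114.19 μJ

Derivation:
Initial: C1(6μF, Q=6μC, V=1.00V), C2(1μF, Q=17μC, V=17.00V), C3(6μF, Q=5μC, V=0.83V)
Op 1: CLOSE 2-1: Q_total=23.00, C_total=7.00, V=3.29; Q2=3.29, Q1=19.71; dissipated=109.714
Op 2: CLOSE 3-2: Q_total=8.29, C_total=7.00, V=1.18; Q3=7.10, Q2=1.18; dissipated=2.578
Op 3: CLOSE 3-2: Q_total=8.29, C_total=7.00, V=1.18; Q3=7.10, Q2=1.18; dissipated=0.000
Op 4: CLOSE 3-2: Q_total=8.29, C_total=7.00, V=1.18; Q3=7.10, Q2=1.18; dissipated=0.000
Op 5: CLOSE 1-2: Q_total=20.90, C_total=7.00, V=2.99; Q1=17.91, Q2=2.99; dissipated=1.894
Total dissipated: 114.185 μJ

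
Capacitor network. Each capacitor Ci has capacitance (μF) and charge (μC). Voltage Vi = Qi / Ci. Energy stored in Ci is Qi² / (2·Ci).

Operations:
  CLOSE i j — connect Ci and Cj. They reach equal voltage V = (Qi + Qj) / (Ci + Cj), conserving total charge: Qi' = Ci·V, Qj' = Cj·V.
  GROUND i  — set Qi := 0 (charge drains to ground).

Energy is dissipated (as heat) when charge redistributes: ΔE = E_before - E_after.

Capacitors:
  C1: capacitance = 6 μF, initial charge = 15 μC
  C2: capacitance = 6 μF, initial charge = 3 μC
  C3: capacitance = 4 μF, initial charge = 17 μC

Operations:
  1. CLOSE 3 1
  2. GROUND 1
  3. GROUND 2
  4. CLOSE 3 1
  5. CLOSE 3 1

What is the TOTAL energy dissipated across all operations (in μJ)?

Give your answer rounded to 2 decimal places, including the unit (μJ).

Initial: C1(6μF, Q=15μC, V=2.50V), C2(6μF, Q=3μC, V=0.50V), C3(4μF, Q=17μC, V=4.25V)
Op 1: CLOSE 3-1: Q_total=32.00, C_total=10.00, V=3.20; Q3=12.80, Q1=19.20; dissipated=3.675
Op 2: GROUND 1: Q1=0; energy lost=30.720
Op 3: GROUND 2: Q2=0; energy lost=0.750
Op 4: CLOSE 3-1: Q_total=12.80, C_total=10.00, V=1.28; Q3=5.12, Q1=7.68; dissipated=12.288
Op 5: CLOSE 3-1: Q_total=12.80, C_total=10.00, V=1.28; Q3=5.12, Q1=7.68; dissipated=0.000
Total dissipated: 47.433 μJ

Answer: 47.43 μJ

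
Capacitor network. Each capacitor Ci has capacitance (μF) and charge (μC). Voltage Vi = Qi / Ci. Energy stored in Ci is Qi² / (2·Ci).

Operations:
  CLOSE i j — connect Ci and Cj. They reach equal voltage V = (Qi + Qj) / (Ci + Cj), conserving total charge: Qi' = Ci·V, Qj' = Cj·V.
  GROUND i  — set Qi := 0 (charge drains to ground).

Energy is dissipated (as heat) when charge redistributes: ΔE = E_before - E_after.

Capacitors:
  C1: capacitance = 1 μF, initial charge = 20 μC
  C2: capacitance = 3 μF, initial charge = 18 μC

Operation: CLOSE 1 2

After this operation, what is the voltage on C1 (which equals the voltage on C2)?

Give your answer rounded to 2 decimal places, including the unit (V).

Answer: 9.50 V

Derivation:
Initial: C1(1μF, Q=20μC, V=20.00V), C2(3μF, Q=18μC, V=6.00V)
Op 1: CLOSE 1-2: Q_total=38.00, C_total=4.00, V=9.50; Q1=9.50, Q2=28.50; dissipated=73.500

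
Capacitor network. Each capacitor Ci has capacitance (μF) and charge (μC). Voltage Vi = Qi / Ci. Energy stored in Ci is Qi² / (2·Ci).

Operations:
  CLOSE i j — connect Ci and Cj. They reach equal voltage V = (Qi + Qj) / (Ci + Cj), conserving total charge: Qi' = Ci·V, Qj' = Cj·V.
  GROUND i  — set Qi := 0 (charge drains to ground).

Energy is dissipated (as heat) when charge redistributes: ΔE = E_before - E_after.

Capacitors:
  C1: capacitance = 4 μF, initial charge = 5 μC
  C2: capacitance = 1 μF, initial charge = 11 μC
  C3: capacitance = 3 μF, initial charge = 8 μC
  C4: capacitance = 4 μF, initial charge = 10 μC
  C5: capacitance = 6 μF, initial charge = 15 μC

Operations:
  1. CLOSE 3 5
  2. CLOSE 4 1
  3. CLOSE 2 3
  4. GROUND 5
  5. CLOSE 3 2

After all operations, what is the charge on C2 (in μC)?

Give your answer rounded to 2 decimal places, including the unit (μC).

Initial: C1(4μF, Q=5μC, V=1.25V), C2(1μF, Q=11μC, V=11.00V), C3(3μF, Q=8μC, V=2.67V), C4(4μF, Q=10μC, V=2.50V), C5(6μF, Q=15μC, V=2.50V)
Op 1: CLOSE 3-5: Q_total=23.00, C_total=9.00, V=2.56; Q3=7.67, Q5=15.33; dissipated=0.028
Op 2: CLOSE 4-1: Q_total=15.00, C_total=8.00, V=1.88; Q4=7.50, Q1=7.50; dissipated=1.562
Op 3: CLOSE 2-3: Q_total=18.67, C_total=4.00, V=4.67; Q2=4.67, Q3=14.00; dissipated=26.741
Op 4: GROUND 5: Q5=0; energy lost=19.593
Op 5: CLOSE 3-2: Q_total=18.67, C_total=4.00, V=4.67; Q3=14.00, Q2=4.67; dissipated=0.000
Final charges: Q1=7.50, Q2=4.67, Q3=14.00, Q4=7.50, Q5=0.00

Answer: 4.67 μC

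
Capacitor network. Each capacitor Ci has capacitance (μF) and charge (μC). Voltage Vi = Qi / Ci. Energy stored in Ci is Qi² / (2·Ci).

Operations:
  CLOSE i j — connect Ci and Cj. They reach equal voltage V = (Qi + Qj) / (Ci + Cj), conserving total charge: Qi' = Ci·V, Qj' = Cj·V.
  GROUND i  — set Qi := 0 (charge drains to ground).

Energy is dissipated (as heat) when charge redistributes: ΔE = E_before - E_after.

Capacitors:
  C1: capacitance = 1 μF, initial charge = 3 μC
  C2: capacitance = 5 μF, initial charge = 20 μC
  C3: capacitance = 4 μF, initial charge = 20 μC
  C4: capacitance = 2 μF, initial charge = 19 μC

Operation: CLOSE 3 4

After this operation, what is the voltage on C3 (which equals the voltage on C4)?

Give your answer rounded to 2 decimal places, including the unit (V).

Initial: C1(1μF, Q=3μC, V=3.00V), C2(5μF, Q=20μC, V=4.00V), C3(4μF, Q=20μC, V=5.00V), C4(2μF, Q=19μC, V=9.50V)
Op 1: CLOSE 3-4: Q_total=39.00, C_total=6.00, V=6.50; Q3=26.00, Q4=13.00; dissipated=13.500

Answer: 6.50 V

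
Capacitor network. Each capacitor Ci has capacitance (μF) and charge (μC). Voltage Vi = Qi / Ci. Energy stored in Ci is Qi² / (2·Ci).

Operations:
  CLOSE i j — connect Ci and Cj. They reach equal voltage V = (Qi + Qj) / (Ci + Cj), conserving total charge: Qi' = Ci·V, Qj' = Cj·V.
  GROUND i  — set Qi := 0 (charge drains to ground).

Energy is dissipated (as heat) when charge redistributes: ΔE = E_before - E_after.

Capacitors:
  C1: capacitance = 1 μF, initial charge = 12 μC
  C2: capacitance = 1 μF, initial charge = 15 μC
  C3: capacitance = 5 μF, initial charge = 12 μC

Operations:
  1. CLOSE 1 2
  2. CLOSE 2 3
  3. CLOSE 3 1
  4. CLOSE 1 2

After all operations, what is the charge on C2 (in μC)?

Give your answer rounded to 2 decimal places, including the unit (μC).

Initial: C1(1μF, Q=12μC, V=12.00V), C2(1μF, Q=15μC, V=15.00V), C3(5μF, Q=12μC, V=2.40V)
Op 1: CLOSE 1-2: Q_total=27.00, C_total=2.00, V=13.50; Q1=13.50, Q2=13.50; dissipated=2.250
Op 2: CLOSE 2-3: Q_total=25.50, C_total=6.00, V=4.25; Q2=4.25, Q3=21.25; dissipated=51.337
Op 3: CLOSE 3-1: Q_total=34.75, C_total=6.00, V=5.79; Q3=28.96, Q1=5.79; dissipated=35.651
Op 4: CLOSE 1-2: Q_total=10.04, C_total=2.00, V=5.02; Q1=5.02, Q2=5.02; dissipated=0.594
Final charges: Q1=5.02, Q2=5.02, Q3=28.96

Answer: 5.02 μC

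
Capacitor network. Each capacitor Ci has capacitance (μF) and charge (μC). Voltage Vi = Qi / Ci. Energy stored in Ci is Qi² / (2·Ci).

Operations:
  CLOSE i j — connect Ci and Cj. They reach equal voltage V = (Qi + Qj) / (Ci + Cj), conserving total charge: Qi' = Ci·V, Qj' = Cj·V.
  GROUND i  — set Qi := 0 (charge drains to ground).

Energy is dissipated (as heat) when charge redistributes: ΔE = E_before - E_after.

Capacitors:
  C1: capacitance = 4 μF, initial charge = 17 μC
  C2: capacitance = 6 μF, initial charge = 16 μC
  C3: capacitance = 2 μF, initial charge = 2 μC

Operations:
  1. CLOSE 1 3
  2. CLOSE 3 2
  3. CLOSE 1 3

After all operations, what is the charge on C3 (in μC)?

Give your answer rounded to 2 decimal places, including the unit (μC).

Answer: 6.08 μC

Derivation:
Initial: C1(4μF, Q=17μC, V=4.25V), C2(6μF, Q=16μC, V=2.67V), C3(2μF, Q=2μC, V=1.00V)
Op 1: CLOSE 1-3: Q_total=19.00, C_total=6.00, V=3.17; Q1=12.67, Q3=6.33; dissipated=7.042
Op 2: CLOSE 3-2: Q_total=22.33, C_total=8.00, V=2.79; Q3=5.58, Q2=16.75; dissipated=0.188
Op 3: CLOSE 1-3: Q_total=18.25, C_total=6.00, V=3.04; Q1=12.17, Q3=6.08; dissipated=0.094
Final charges: Q1=12.17, Q2=16.75, Q3=6.08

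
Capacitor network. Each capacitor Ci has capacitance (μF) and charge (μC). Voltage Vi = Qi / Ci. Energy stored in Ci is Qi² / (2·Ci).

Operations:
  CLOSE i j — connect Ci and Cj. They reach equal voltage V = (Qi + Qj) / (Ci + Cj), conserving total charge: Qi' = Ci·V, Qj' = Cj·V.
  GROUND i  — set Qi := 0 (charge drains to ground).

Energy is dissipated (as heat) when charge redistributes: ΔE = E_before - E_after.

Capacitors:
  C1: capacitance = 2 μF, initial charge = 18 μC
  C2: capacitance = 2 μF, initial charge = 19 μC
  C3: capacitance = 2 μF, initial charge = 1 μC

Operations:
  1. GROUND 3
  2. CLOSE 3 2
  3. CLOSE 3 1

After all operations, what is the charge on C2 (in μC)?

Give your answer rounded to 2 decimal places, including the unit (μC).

Answer: 9.50 μC

Derivation:
Initial: C1(2μF, Q=18μC, V=9.00V), C2(2μF, Q=19μC, V=9.50V), C3(2μF, Q=1μC, V=0.50V)
Op 1: GROUND 3: Q3=0; energy lost=0.250
Op 2: CLOSE 3-2: Q_total=19.00, C_total=4.00, V=4.75; Q3=9.50, Q2=9.50; dissipated=45.125
Op 3: CLOSE 3-1: Q_total=27.50, C_total=4.00, V=6.88; Q3=13.75, Q1=13.75; dissipated=9.031
Final charges: Q1=13.75, Q2=9.50, Q3=13.75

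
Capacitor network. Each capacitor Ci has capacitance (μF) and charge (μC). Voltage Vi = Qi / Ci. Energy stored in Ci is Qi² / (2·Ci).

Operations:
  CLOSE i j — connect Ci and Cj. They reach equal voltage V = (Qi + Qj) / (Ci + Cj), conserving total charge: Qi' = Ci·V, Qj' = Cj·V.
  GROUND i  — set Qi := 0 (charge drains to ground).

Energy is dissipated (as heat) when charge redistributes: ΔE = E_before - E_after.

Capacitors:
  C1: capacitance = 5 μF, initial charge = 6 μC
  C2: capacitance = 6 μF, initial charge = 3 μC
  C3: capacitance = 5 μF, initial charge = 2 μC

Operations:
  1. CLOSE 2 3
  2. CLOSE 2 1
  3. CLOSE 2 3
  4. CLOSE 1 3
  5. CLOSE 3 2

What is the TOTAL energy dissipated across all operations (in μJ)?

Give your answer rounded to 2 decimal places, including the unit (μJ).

Initial: C1(5μF, Q=6μC, V=1.20V), C2(6μF, Q=3μC, V=0.50V), C3(5μF, Q=2μC, V=0.40V)
Op 1: CLOSE 2-3: Q_total=5.00, C_total=11.00, V=0.45; Q2=2.73, Q3=2.27; dissipated=0.014
Op 2: CLOSE 2-1: Q_total=8.73, C_total=11.00, V=0.79; Q2=4.76, Q1=3.97; dissipated=0.758
Op 3: CLOSE 2-3: Q_total=7.03, C_total=11.00, V=0.64; Q2=3.84, Q3=3.20; dissipated=0.157
Op 4: CLOSE 1-3: Q_total=7.16, C_total=10.00, V=0.72; Q1=3.58, Q3=3.58; dissipated=0.030
Op 5: CLOSE 3-2: Q_total=7.42, C_total=11.00, V=0.67; Q3=3.37, Q2=4.05; dissipated=0.008
Total dissipated: 0.966 μJ

Answer: 0.97 μJ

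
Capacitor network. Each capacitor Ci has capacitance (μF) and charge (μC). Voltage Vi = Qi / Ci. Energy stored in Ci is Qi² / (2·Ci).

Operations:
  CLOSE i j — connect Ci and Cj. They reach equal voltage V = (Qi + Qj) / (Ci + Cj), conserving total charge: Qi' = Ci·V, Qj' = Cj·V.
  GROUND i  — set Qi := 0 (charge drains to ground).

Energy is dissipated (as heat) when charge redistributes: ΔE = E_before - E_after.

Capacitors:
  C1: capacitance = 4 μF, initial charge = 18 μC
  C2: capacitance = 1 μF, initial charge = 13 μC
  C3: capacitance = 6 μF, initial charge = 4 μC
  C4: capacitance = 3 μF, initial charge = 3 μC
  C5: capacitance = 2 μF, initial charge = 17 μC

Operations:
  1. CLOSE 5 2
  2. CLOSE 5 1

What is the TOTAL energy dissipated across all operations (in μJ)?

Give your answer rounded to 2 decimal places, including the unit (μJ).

Initial: C1(4μF, Q=18μC, V=4.50V), C2(1μF, Q=13μC, V=13.00V), C3(6μF, Q=4μC, V=0.67V), C4(3μF, Q=3μC, V=1.00V), C5(2μF, Q=17μC, V=8.50V)
Op 1: CLOSE 5-2: Q_total=30.00, C_total=3.00, V=10.00; Q5=20.00, Q2=10.00; dissipated=6.750
Op 2: CLOSE 5-1: Q_total=38.00, C_total=6.00, V=6.33; Q5=12.67, Q1=25.33; dissipated=20.167
Total dissipated: 26.917 μJ

Answer: 26.92 μJ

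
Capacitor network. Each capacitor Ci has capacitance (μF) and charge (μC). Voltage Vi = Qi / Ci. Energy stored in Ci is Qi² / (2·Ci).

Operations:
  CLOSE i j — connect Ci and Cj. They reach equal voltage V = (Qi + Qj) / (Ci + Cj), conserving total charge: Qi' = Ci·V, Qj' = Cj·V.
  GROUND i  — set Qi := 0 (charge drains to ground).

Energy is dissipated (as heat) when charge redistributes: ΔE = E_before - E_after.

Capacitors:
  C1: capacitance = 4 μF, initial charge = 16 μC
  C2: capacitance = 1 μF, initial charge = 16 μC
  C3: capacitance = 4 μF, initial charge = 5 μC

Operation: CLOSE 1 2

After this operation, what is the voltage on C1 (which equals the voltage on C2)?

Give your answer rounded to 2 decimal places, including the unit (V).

Initial: C1(4μF, Q=16μC, V=4.00V), C2(1μF, Q=16μC, V=16.00V), C3(4μF, Q=5μC, V=1.25V)
Op 1: CLOSE 1-2: Q_total=32.00, C_total=5.00, V=6.40; Q1=25.60, Q2=6.40; dissipated=57.600

Answer: 6.40 V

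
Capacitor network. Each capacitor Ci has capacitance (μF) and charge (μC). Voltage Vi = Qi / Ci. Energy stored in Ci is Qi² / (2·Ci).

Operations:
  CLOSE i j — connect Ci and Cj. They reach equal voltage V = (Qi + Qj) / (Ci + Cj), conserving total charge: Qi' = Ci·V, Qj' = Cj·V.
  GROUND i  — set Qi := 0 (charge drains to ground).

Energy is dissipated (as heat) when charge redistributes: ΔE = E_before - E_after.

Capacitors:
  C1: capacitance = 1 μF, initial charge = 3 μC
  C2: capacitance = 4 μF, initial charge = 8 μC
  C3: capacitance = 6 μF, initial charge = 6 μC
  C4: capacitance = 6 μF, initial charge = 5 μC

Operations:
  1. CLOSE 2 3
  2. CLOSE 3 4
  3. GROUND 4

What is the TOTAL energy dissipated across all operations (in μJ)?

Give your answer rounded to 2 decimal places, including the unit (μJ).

Initial: C1(1μF, Q=3μC, V=3.00V), C2(4μF, Q=8μC, V=2.00V), C3(6μF, Q=6μC, V=1.00V), C4(6μF, Q=5μC, V=0.83V)
Op 1: CLOSE 2-3: Q_total=14.00, C_total=10.00, V=1.40; Q2=5.60, Q3=8.40; dissipated=1.200
Op 2: CLOSE 3-4: Q_total=13.40, C_total=12.00, V=1.12; Q3=6.70, Q4=6.70; dissipated=0.482
Op 3: GROUND 4: Q4=0; energy lost=3.741
Total dissipated: 5.423 μJ

Answer: 5.42 μJ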